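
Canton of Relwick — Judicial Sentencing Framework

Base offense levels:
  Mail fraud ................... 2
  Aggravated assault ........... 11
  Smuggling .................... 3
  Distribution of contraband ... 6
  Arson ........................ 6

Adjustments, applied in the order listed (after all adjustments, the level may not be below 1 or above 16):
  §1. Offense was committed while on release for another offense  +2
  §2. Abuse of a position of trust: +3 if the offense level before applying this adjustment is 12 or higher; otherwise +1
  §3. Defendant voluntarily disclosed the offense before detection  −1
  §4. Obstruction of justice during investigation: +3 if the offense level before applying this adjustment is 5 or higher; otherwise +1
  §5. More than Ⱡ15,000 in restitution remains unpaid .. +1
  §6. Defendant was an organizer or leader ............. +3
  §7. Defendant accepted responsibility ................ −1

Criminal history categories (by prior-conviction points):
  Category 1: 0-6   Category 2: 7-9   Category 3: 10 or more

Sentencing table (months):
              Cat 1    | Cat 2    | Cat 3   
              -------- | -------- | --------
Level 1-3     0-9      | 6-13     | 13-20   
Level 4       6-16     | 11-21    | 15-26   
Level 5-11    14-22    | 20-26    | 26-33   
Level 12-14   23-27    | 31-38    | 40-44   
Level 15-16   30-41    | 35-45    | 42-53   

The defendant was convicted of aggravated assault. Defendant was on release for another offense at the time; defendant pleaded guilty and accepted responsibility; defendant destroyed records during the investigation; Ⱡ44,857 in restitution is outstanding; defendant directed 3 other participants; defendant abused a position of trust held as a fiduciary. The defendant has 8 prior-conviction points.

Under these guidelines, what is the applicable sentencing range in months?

Base offense level for aggravated assault: 11.
§1 applies: 11 + 2 = 13.
§2 applies (level before this adjustment is 13 ≥ 12, so +3): 13 + 3 = 16.
§4 applies (level before this adjustment is 16 ≥ 5, so +3): 16 + 3 = 19.
§5 applies: 19 + 1 = 20.
§6 applies: 20 + 3 = 23.
§7 applies: 23 − 1 = 22.
Level 22 exceeds the maximum of 16; capped at 16.
Final offense level: 16.
Criminal history: 8 prior points → Category 2 (7-9).
Level 16 falls in the 15-16 band.
Grid: Level 15-16 × Category 2 = 35-45 months.

35-45 months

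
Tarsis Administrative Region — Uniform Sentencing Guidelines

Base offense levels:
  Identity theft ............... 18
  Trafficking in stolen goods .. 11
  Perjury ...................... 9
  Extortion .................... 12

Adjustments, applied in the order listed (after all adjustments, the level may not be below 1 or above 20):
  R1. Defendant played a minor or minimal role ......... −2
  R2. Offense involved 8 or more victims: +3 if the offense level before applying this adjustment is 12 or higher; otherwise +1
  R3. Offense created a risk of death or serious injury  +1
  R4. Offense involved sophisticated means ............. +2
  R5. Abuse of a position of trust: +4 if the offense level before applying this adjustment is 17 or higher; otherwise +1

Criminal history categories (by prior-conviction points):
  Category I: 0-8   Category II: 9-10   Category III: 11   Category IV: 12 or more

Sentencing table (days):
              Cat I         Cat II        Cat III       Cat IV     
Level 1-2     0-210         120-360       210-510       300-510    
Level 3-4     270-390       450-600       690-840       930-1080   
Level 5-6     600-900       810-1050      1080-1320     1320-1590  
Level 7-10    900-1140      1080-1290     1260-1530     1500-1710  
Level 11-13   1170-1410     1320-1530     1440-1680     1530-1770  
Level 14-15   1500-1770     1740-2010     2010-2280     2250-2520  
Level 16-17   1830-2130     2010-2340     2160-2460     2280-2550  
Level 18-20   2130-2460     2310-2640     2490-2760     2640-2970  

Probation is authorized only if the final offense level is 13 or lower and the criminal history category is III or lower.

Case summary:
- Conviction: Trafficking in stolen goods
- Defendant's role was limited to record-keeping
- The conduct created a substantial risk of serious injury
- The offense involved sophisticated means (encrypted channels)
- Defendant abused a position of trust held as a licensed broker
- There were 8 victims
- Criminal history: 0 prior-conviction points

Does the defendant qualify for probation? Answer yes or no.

No

Base offense level for trafficking in stolen goods: 11.
R1 applies: 11 − 2 = 9.
R2 applies (level before this adjustment is 9 < 12, so +1): 9 + 1 = 10.
R3 applies: 10 + 1 = 11.
R4 applies: 11 + 2 = 13.
R5 applies (level before this adjustment is 13 < 17, so +1): 13 + 1 = 14.
Final offense level: 14.
Criminal history: 0 prior points → Category I (0-8).
Level 14 falls in the 14-15 band.
Grid: Level 14-15 × Category I = 1500-1770 days.
Probation check: level 14 > 13 and category I ≤ III → not eligible.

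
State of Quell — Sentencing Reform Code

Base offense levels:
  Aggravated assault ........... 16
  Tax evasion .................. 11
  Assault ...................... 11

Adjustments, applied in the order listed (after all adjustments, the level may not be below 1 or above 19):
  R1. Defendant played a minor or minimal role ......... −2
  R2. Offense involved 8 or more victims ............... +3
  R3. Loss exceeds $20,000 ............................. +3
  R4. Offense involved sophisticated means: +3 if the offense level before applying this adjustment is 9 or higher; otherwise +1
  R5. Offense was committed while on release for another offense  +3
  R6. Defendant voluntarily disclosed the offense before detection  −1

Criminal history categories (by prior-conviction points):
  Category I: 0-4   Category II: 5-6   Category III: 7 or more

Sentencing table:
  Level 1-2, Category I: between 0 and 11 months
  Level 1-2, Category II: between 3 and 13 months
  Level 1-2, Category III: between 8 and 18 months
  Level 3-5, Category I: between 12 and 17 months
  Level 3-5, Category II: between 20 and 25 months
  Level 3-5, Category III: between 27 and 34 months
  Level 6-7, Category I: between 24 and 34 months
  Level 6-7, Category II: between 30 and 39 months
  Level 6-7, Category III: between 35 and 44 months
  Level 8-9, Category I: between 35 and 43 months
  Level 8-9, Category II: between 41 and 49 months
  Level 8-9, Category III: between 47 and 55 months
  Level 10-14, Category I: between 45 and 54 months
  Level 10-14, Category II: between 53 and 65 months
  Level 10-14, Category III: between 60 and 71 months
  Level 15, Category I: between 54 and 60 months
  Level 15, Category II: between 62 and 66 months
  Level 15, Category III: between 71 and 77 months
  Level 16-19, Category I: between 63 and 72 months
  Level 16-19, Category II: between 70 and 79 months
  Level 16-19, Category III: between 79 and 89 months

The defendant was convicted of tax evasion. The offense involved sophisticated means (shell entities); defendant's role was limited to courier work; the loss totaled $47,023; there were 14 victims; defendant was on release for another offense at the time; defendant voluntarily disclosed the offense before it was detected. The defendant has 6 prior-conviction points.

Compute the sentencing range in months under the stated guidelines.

70-79 months

Base offense level for tax evasion: 11.
R1 applies: 11 − 2 = 9.
R2 applies: 9 + 3 = 12.
R3 applies: 12 + 3 = 15.
R4 applies (level before this adjustment is 15 ≥ 9, so +3): 15 + 3 = 18.
R5 applies: 18 + 3 = 21.
R6 applies: 21 − 1 = 20.
Level 20 exceeds the maximum of 19; capped at 19.
Final offense level: 19.
Criminal history: 6 prior points → Category II (5-6).
Level 19 falls in the 16-19 band.
Grid: Level 16-19 × Category II = 70-79 months.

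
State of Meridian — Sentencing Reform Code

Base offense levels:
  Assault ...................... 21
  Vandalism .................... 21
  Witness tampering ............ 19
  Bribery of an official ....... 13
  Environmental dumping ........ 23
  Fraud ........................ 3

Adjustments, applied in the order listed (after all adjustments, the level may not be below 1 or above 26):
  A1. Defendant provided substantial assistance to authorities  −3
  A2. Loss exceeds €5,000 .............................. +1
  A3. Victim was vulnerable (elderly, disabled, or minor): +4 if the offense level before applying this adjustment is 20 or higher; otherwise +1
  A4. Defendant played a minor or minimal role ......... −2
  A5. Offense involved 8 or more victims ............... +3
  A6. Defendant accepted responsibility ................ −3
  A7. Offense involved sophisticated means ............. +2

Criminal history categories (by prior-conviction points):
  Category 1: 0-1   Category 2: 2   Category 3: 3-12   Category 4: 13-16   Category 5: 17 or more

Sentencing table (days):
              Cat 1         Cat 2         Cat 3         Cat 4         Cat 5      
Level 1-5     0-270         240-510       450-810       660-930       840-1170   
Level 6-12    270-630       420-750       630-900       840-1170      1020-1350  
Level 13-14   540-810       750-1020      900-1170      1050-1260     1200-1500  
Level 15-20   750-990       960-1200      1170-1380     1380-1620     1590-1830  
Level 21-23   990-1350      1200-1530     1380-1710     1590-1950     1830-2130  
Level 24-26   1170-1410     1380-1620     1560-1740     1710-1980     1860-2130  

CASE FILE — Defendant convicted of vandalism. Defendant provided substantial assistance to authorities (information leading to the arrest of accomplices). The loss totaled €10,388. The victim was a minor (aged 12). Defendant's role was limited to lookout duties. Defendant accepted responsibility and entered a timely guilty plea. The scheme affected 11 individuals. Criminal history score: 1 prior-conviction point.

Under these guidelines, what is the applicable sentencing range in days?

Base offense level for vandalism: 21.
A1 applies: 21 − 3 = 18.
A2 applies: 18 + 1 = 19.
A3 applies (level before this adjustment is 19 < 20, so +1): 19 + 1 = 20.
A4 applies: 20 − 2 = 18.
A5 applies: 18 + 3 = 21.
A6 applies: 21 − 3 = 18.
A7 does not apply.
Final offense level: 18.
Criminal history: 1 prior point → Category 1 (0-1).
Level 18 falls in the 15-20 band.
Grid: Level 15-20 × Category 1 = 750-990 days.

750-990 days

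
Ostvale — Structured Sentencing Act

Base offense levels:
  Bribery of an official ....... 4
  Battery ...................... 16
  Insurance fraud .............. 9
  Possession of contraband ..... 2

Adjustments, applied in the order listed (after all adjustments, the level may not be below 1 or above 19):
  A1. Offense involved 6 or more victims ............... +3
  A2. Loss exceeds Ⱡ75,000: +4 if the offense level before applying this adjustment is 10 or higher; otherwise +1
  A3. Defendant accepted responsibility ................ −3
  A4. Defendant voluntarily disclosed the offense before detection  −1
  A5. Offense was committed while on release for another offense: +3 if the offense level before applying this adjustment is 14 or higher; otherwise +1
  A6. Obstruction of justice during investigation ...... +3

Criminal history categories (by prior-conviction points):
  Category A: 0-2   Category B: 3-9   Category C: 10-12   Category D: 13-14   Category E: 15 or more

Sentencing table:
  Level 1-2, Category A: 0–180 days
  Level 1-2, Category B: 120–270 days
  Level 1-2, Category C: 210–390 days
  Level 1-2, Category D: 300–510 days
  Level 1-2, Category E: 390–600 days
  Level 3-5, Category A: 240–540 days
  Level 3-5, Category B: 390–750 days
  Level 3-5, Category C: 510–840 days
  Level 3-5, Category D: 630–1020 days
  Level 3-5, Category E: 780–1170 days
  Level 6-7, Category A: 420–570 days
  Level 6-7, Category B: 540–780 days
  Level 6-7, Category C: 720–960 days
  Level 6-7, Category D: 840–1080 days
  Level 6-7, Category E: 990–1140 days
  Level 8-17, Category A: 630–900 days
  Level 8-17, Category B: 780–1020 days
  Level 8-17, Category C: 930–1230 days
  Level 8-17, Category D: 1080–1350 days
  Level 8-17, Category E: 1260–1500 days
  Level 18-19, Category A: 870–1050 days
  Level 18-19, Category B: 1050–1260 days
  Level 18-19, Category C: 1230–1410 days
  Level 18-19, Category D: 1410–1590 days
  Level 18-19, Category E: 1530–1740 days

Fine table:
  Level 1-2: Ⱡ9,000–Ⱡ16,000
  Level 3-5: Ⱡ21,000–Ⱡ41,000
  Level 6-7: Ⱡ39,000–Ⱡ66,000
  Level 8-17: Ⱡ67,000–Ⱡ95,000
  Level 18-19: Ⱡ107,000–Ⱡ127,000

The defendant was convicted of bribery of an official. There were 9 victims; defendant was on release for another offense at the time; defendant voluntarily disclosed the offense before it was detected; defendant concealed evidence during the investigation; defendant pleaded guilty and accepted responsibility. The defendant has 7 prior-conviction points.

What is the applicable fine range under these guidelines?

Base offense level for bribery of an official: 4.
A1 applies: 4 + 3 = 7.
A2 does not apply.
A3 applies: 7 − 3 = 4.
A4 applies: 4 − 1 = 3.
A5 applies (level before this adjustment is 3 < 14, so +1): 3 + 1 = 4.
A6 applies: 4 + 3 = 7.
Final offense level: 7.
Level 7 falls in the 6-7 band.
Fine table: Level 6-7 → Ⱡ39,000–Ⱡ66,000.

Ⱡ39,000–Ⱡ66,000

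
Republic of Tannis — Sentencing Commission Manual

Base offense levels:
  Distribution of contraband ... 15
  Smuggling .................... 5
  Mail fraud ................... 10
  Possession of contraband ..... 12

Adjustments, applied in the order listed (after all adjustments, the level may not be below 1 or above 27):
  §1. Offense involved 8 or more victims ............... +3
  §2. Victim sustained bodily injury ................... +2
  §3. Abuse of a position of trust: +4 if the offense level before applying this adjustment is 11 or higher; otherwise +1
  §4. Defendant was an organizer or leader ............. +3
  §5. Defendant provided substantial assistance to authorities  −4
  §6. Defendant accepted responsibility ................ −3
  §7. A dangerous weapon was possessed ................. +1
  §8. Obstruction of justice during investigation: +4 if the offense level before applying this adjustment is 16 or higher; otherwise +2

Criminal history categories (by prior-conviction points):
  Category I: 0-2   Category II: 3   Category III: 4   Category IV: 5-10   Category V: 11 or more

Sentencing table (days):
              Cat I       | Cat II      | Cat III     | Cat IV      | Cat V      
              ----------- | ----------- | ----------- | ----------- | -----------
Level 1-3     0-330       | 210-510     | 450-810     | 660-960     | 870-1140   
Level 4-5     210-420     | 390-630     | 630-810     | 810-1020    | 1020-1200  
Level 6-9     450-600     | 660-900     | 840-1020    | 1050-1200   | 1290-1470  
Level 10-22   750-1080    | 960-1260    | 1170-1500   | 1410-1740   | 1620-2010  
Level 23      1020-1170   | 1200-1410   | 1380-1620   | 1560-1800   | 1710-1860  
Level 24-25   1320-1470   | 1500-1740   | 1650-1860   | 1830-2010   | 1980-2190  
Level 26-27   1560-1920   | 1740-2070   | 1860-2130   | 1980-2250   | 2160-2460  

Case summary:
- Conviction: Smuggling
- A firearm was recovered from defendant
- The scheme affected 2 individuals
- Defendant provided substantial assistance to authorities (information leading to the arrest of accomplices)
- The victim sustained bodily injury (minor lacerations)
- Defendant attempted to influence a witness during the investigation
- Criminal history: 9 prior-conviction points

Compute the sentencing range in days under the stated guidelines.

1050-1200 days

Base offense level for smuggling: 5.
§2 applies: 5 + 2 = 7.
§5 applies: 7 − 4 = 3.
§7 applies: 3 + 1 = 4.
§8 applies (level before this adjustment is 4 < 16, so +2): 4 + 2 = 6.
Final offense level: 6.
Criminal history: 9 prior points → Category IV (5-10).
Level 6 falls in the 6-9 band.
Grid: Level 6-9 × Category IV = 1050-1200 days.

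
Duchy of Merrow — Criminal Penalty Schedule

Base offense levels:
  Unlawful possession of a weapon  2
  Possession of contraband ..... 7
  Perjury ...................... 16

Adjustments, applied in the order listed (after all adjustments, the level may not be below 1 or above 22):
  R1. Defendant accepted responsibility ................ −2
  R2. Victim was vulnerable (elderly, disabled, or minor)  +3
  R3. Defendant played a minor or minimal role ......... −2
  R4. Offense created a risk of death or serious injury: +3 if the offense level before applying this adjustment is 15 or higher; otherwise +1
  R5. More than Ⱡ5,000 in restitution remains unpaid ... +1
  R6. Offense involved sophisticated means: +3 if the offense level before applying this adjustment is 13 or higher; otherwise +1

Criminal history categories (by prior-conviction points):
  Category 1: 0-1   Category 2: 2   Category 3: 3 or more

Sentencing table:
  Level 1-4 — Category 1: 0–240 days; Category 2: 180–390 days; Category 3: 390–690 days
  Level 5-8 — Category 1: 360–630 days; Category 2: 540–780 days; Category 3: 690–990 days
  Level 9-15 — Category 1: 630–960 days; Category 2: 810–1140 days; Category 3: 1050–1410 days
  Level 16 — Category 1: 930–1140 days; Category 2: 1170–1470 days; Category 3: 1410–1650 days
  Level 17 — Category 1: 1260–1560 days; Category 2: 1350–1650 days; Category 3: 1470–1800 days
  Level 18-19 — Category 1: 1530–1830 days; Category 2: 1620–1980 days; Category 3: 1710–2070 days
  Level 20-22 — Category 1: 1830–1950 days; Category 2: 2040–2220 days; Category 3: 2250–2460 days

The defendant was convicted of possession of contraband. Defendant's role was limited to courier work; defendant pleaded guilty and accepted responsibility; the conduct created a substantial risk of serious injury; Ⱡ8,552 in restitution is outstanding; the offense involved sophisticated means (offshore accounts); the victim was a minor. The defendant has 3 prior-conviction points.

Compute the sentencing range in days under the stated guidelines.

Base offense level for possession of contraband: 7.
R1 applies: 7 − 2 = 5.
R2 applies: 5 + 3 = 8.
R3 applies: 8 − 2 = 6.
R4 applies (level before this adjustment is 6 < 15, so +1): 6 + 1 = 7.
R5 applies: 7 + 1 = 8.
R6 applies (level before this adjustment is 8 < 13, so +1): 8 + 1 = 9.
Final offense level: 9.
Criminal history: 3 prior points → Category 3 (3+).
Level 9 falls in the 9-15 band.
Grid: Level 9-15 × Category 3 = 1050-1410 days.

1050-1410 days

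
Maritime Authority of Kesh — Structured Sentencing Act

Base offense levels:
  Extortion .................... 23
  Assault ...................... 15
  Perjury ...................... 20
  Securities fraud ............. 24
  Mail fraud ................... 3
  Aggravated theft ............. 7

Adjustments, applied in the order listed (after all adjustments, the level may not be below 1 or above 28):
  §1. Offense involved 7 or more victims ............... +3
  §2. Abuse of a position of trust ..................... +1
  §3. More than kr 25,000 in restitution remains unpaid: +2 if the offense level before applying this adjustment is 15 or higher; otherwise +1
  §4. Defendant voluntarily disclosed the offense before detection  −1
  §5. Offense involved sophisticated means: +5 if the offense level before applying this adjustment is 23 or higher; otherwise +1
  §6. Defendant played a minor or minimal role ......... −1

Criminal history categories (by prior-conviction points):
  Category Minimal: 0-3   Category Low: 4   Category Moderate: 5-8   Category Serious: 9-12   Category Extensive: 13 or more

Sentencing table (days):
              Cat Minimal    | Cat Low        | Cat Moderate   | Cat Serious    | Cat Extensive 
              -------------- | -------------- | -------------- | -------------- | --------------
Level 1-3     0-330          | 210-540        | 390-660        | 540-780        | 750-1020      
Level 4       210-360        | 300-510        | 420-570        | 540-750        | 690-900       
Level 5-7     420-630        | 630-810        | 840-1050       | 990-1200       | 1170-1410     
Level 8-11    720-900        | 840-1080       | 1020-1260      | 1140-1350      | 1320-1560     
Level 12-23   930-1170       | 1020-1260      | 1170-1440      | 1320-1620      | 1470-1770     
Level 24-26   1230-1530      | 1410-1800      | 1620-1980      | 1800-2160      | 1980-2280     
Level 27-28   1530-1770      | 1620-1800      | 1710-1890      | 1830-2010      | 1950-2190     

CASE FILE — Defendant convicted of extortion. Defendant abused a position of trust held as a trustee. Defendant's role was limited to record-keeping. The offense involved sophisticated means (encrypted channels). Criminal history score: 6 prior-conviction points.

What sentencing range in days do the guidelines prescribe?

Base offense level for extortion: 23.
§2 applies: 23 + 1 = 24.
§3 does not apply.
§5 applies (level before this adjustment is 24 ≥ 23, so +5): 24 + 5 = 29.
§6 applies: 29 − 1 = 28.
Final offense level: 28.
Criminal history: 6 prior points → Category Moderate (5-8).
Level 28 falls in the 27-28 band.
Grid: Level 27-28 × Category Moderate = 1710-1890 days.

1710-1890 days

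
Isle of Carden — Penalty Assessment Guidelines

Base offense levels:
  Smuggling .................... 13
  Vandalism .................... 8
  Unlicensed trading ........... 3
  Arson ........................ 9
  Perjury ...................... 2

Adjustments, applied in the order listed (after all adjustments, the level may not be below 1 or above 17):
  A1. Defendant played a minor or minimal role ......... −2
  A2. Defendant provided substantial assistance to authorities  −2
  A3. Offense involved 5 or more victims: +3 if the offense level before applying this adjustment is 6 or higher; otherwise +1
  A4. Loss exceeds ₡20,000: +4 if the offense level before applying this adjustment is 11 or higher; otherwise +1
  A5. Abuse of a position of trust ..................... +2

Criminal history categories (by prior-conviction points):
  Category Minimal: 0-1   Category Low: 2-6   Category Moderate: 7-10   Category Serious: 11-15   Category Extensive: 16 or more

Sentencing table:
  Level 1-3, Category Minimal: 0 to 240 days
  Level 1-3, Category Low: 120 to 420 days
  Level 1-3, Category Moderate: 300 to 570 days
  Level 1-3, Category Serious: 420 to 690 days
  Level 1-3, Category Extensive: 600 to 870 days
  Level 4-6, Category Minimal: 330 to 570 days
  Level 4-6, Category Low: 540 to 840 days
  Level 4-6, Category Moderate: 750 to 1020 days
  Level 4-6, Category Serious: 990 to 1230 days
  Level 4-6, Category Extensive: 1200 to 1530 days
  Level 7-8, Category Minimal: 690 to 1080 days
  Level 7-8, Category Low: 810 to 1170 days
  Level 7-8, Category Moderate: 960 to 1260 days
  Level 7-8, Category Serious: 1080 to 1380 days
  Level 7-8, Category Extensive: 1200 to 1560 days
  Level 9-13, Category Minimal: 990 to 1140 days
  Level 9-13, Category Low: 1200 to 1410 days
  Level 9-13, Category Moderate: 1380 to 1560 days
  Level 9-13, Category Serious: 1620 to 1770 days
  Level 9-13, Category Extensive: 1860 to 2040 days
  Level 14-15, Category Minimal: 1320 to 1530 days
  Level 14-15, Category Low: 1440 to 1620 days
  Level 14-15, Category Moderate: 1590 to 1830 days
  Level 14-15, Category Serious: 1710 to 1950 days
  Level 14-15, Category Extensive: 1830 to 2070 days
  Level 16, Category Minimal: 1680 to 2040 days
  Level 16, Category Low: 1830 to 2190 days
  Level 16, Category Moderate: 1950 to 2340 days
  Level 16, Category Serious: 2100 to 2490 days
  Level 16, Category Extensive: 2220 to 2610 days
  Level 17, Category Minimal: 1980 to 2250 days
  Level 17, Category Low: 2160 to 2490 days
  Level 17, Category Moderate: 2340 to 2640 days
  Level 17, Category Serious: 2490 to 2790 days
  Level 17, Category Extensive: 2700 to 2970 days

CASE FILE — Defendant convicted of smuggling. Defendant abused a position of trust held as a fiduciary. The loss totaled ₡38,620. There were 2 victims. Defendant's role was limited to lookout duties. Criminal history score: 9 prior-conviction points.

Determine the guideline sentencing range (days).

2340-2640 days

Base offense level for smuggling: 13.
A1 applies: 13 − 2 = 11.
A4 applies (level before this adjustment is 11 ≥ 11, so +4): 11 + 4 = 15.
A5 applies: 15 + 2 = 17.
Final offense level: 17.
Criminal history: 9 prior points → Category Moderate (7-10).
Level 17 falls in the 17 band.
Grid: Level 17 × Category Moderate = 2340-2640 days.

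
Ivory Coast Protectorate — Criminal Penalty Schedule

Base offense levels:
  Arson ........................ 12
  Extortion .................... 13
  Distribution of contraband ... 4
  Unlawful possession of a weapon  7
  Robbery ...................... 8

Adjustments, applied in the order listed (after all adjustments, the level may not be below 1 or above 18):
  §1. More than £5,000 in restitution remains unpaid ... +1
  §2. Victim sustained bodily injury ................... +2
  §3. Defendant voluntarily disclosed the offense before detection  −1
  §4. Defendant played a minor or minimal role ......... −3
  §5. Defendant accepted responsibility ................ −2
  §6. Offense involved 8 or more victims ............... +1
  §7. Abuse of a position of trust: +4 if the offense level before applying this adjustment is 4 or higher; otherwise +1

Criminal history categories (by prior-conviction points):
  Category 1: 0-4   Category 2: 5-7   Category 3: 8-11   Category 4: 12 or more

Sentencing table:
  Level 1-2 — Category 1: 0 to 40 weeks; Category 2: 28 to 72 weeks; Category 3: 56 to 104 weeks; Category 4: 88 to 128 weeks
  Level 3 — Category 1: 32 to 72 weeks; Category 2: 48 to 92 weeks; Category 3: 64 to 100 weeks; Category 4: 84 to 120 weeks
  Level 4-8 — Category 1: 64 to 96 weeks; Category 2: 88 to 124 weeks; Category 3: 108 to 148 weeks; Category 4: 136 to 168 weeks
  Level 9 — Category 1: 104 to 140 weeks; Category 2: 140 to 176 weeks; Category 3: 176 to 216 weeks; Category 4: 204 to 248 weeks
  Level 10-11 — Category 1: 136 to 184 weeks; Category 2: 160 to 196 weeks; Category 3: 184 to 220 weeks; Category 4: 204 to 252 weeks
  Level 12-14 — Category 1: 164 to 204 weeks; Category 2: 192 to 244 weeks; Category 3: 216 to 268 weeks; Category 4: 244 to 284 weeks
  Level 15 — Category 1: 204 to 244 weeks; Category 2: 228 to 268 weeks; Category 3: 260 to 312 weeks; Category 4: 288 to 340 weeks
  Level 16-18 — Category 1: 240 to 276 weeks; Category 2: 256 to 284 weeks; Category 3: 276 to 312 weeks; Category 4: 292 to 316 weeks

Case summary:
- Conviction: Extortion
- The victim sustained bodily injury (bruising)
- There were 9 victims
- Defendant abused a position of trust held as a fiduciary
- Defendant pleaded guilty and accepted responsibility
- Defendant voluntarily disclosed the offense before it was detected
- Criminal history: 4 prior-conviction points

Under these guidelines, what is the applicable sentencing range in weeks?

240-276 weeks

Base offense level for extortion: 13.
§1 does not apply.
§2 applies: 13 + 2 = 15.
§3 applies: 15 − 1 = 14.
§5 applies: 14 − 2 = 12.
§6 applies: 12 + 1 = 13.
§7 applies (level before this adjustment is 13 ≥ 4, so +4): 13 + 4 = 17.
Final offense level: 17.
Criminal history: 4 prior points → Category 1 (0-4).
Level 17 falls in the 16-18 band.
Grid: Level 16-18 × Category 1 = 240-276 weeks.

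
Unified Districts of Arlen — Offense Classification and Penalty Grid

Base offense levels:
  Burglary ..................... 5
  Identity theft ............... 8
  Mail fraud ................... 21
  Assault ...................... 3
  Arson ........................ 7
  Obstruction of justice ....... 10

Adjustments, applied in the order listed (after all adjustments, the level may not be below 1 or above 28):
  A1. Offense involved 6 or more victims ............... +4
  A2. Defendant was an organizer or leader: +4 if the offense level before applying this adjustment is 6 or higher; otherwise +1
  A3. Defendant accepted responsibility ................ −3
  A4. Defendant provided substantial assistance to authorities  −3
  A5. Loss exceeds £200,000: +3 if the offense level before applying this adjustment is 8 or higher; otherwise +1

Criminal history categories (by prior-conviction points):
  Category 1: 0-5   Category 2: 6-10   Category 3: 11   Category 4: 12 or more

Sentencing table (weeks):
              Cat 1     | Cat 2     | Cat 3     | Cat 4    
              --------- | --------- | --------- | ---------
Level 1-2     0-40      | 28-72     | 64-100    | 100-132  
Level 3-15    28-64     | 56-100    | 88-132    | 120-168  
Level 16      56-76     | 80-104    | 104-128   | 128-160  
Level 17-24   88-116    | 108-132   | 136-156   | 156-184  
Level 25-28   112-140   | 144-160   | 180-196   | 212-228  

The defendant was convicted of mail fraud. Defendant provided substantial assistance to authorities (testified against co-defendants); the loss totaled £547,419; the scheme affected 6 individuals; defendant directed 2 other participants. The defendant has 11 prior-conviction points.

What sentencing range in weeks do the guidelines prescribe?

Base offense level for mail fraud: 21.
A1 applies: 21 + 4 = 25.
A2 applies (level before this adjustment is 25 ≥ 6, so +4): 25 + 4 = 29.
A4 applies: 29 − 3 = 26.
A5 applies (level before this adjustment is 26 ≥ 8, so +3): 26 + 3 = 29.
Level 29 exceeds the maximum of 28; capped at 28.
Final offense level: 28.
Criminal history: 11 prior points → Category 3 (11).
Level 28 falls in the 25-28 band.
Grid: Level 25-28 × Category 3 = 180-196 weeks.

180-196 weeks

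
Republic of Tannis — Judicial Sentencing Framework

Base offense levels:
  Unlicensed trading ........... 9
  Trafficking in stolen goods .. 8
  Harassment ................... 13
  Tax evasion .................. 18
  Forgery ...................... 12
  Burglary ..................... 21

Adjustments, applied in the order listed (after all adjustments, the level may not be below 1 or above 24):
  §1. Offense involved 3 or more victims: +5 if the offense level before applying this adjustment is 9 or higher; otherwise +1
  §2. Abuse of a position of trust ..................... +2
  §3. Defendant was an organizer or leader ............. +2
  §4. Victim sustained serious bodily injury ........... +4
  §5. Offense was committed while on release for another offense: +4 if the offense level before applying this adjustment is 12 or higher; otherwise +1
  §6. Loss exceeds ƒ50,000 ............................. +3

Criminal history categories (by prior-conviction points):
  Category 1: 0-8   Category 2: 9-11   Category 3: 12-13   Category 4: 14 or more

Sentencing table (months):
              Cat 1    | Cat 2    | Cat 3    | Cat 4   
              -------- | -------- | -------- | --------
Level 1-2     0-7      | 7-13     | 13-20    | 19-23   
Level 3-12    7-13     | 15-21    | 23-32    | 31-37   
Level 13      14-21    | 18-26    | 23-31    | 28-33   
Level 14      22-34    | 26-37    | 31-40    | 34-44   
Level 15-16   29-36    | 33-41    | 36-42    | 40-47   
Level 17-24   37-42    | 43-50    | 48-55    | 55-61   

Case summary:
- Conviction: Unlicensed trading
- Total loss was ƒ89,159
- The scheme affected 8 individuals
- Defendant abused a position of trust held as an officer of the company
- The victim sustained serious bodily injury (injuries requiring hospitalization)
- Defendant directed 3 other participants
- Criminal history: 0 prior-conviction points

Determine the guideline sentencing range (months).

37-42 months

Base offense level for unlicensed trading: 9.
§1 applies (level before this adjustment is 9 ≥ 9, so +5): 9 + 5 = 14.
§2 applies: 14 + 2 = 16.
§3 applies: 16 + 2 = 18.
§4 applies: 18 + 4 = 22.
§6 applies: 22 + 3 = 25.
Level 25 exceeds the maximum of 24; capped at 24.
Final offense level: 24.
Criminal history: 0 prior points → Category 1 (0-8).
Level 24 falls in the 17-24 band.
Grid: Level 17-24 × Category 1 = 37-42 months.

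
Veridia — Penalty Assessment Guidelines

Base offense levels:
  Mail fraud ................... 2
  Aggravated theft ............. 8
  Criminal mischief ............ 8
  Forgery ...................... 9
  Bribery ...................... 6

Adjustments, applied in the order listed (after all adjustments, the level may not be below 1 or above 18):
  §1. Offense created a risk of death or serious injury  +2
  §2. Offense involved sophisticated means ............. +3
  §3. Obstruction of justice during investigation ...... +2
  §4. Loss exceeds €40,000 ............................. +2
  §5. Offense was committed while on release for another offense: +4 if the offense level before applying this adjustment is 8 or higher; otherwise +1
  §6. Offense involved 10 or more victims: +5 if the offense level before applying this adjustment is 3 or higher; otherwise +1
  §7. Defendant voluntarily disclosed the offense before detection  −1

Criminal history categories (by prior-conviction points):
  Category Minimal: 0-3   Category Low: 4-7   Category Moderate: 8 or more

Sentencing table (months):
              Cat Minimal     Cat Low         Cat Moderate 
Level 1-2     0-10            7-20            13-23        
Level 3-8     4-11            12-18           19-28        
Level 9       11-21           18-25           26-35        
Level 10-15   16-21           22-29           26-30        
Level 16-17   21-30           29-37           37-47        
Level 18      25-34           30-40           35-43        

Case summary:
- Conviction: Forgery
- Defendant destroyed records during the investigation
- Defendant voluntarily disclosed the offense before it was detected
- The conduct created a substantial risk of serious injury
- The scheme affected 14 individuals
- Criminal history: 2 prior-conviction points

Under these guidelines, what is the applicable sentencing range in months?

21-30 months

Base offense level for forgery: 9.
§1 applies: 9 + 2 = 11.
§3 applies: 11 + 2 = 13.
§5 does not apply.
§6 applies (level before this adjustment is 13 ≥ 3, so +5): 13 + 5 = 18.
§7 applies: 18 − 1 = 17.
Final offense level: 17.
Criminal history: 2 prior points → Category Minimal (0-3).
Level 17 falls in the 16-17 band.
Grid: Level 16-17 × Category Minimal = 21-30 months.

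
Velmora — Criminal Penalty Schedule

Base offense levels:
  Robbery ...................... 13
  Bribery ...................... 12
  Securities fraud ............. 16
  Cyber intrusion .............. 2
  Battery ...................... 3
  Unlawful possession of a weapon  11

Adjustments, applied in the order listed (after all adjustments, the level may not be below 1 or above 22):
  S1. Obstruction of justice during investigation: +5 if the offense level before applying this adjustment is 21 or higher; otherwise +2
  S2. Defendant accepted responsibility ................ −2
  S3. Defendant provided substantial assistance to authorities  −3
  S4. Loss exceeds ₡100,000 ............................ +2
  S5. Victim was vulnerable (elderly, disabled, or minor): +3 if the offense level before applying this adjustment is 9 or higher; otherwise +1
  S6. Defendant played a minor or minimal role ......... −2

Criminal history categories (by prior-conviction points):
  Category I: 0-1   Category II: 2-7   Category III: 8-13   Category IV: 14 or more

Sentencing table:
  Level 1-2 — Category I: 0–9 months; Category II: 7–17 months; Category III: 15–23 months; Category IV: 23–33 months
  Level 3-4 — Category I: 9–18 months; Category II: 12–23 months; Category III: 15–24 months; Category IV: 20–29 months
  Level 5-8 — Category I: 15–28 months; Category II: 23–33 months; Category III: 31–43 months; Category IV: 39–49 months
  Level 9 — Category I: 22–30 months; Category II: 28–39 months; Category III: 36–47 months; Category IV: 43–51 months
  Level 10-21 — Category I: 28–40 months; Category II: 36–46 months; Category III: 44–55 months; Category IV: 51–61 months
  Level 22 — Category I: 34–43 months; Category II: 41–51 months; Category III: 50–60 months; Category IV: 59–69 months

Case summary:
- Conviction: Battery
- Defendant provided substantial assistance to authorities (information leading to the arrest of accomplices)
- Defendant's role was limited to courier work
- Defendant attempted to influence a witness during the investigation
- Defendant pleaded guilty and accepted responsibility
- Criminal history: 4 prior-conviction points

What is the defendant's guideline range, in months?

Base offense level for battery: 3.
S1 applies (level before this adjustment is 3 < 21, so +2): 3 + 2 = 5.
S2 applies: 5 − 2 = 3.
S3 applies: 3 − 3 = 0.
S5 does not apply.
S6 applies: 0 − 2 = -2.
Level -2 is below the minimum of 1; floored at 1.
Final offense level: 1.
Criminal history: 4 prior points → Category II (2-7).
Level 1 falls in the 1-2 band.
Grid: Level 1-2 × Category II = 7-17 months.

7-17 months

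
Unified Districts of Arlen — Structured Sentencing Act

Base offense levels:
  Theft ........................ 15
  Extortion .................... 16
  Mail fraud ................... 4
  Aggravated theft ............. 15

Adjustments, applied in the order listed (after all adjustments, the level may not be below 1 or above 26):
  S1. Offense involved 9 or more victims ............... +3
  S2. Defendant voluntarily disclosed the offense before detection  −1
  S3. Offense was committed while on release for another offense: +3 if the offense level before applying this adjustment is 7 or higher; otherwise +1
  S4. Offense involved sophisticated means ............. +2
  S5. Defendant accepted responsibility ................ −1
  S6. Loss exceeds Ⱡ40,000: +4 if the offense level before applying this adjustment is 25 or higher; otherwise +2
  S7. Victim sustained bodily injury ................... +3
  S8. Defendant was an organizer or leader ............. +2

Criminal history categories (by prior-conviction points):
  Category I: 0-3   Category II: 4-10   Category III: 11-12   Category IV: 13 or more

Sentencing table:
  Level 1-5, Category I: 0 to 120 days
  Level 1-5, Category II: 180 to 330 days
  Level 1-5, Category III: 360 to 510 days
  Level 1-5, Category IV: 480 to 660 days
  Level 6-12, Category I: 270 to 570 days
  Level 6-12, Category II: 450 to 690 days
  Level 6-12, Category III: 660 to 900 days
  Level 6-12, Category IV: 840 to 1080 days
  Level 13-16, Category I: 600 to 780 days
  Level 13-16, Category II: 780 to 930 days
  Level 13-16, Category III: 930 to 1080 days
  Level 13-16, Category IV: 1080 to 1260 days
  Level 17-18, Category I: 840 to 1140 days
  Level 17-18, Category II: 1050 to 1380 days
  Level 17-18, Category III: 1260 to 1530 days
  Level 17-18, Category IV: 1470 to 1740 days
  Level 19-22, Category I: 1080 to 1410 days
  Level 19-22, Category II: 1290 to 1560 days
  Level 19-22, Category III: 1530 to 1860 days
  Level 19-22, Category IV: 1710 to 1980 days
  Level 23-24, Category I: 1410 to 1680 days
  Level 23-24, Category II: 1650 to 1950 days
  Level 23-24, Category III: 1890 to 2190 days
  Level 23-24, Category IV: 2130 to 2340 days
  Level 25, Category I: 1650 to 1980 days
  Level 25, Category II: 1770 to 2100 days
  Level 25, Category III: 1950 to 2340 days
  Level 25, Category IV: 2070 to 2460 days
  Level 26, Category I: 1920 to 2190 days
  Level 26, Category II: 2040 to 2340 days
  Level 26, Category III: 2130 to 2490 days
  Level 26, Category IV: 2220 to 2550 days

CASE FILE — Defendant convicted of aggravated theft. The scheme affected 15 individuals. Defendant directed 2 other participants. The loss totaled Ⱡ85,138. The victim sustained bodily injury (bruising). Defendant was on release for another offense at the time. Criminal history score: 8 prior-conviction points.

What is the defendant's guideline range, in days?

2040-2340 days

Base offense level for aggravated theft: 15.
S1 applies: 15 + 3 = 18.
S2 does not apply.
S3 applies (level before this adjustment is 18 ≥ 7, so +3): 18 + 3 = 21.
S6 applies (level before this adjustment is 21 < 25, so +2): 21 + 2 = 23.
S7 applies: 23 + 3 = 26.
S8 applies: 26 + 2 = 28.
Level 28 exceeds the maximum of 26; capped at 26.
Final offense level: 26.
Criminal history: 8 prior points → Category II (4-10).
Level 26 falls in the 26 band.
Grid: Level 26 × Category II = 2040-2340 days.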